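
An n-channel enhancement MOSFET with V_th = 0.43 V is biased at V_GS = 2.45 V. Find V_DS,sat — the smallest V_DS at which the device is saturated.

The boundary between triode and saturation is V_DS = V_GS − V_th = V_ov.
V_ov = 2.45 − 0.43 = 2.02 V.

V_DS,sat = 2.02 V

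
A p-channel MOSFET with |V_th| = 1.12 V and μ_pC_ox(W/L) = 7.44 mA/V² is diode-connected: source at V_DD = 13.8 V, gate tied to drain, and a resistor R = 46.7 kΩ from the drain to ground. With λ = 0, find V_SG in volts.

With gate tied to drain, V_SG = V_SD ≥ V_SG − |V_th|, so the device is in saturation.
KCL at the drain: ½ k_p (V_SG − |V_th|)² = (V_DD − V_SG)/R.
Let x = V_SG − 1.12. Then 174 x² + x − 12.68 = 0, giving x = 0.267 V (positive root), so V_SG = 1.39 V.
I_D = (V_DD − V_SG)/R = (13.8 − 1.39) / 46.7 = 0.266 mA.

V_SG = 1.39 V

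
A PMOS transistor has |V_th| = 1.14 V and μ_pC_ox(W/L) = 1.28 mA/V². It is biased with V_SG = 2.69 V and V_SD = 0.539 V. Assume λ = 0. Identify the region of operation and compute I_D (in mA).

Triode; I_D = 0.883 mA

V_ov = V_SG − |V_th| = 2.69 − 1.14 = 1.55 V.
Since V_SD = 0.539 V < V_ov = 1.55 V, the device is in the triode region.
I_D = k_p [V_ov · V_SD − ½ V_SD²] = 1.28 × [1.55 × 0.539 − 0.5 × 0.539²] = 0.883 mA.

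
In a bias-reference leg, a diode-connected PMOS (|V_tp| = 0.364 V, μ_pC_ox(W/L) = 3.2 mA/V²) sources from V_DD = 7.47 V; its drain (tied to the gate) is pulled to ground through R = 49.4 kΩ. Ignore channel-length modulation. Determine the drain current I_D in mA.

With gate tied to drain, V_SG = V_SD ≥ V_SG − |V_tp|, so the device is in saturation.
KCL at the drain: ½ k_p (V_SG − |V_tp|)² = (V_DD − V_SG)/R.
Let x = V_SG − 0.364. Then 79 x² + x − 7.106 = 0, giving x = 0.294 V (positive root), so V_SG = 0.658 V.
I_D = (V_DD − V_SG)/R = (7.47 − 0.658) / 49.4 = 0.138 mA.

I_D = 0.138 mA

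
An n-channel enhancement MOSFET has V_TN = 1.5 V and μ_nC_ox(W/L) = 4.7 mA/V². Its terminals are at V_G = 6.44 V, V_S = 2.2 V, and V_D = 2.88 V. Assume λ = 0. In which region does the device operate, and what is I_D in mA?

Triode; I_D = 7.67 mA

V_GS = V_G − V_S = 6.44 − 2.2 = 4.24 V; V_DS = V_D − V_S = 2.88 − 2.2 = 0.68 V.
V_ov = V_GS − V_TN = 4.24 − 1.5 = 2.74 V.
Since V_DS = 0.68 V < V_ov = 2.74 V, the device is in the triode region.
I_D = k_n [V_ov · V_DS − ½ V_DS²] = 4.7 × [2.74 × 0.68 − 0.5 × 0.68²] = 7.67 mA.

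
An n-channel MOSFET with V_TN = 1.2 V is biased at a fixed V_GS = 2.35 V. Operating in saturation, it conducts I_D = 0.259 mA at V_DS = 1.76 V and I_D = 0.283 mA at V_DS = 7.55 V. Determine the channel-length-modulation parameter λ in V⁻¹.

λ = 0.0165 V⁻¹

With V_GS fixed, I_D ∝ (1 + λ V_DS) in saturation, so I_D2/I_D1 = (1 + λ V_DS2)/(1 + λ V_DS1).
0.283/0.259 = 1.093 = (1 + 7.55 λ)/(1 + 1.76 λ).
Solving: λ (I_D1 V_DS2 − I_D2 V_DS1) = I_D2 − I_D1, so λ = (0.283 − 0.259) / (0.259 × 7.55 − 0.283 × 1.76) = 0.024 / 1.46 = 0.0165 V⁻¹.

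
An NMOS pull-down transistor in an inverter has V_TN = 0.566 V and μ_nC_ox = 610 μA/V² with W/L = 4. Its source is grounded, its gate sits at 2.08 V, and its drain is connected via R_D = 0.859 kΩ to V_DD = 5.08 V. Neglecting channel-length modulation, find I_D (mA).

V_GS = V_G = 2.08 V, so V_ov = 2.08 − 0.566 = 1.51 V.
k_n = μ_nC_ox · (W/L) = 2.44 mA/V².
Assume saturation: I_D = ½ k_n V_ov² = 0.5 × 2.44 × 1.51² = 2.8 mA, giving V_DS = V_DD − I_D R_D = 5.08 − 2.8 × 0.859 = 2.68 V.
V_DS = 2.68 V ≥ V_ov = 1.51 V, confirming saturation.

I_D = 2.80 mA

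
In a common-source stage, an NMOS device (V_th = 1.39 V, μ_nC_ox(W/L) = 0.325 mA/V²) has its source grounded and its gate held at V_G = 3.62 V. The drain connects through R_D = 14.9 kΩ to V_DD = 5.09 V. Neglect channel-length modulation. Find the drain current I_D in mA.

V_GS = V_G = 3.62 V, so V_ov = 3.62 − 1.39 = 2.23 V.
Assume saturation: I_D = ½ k_n V_ov² = 0.5 × 0.325 × 2.23² = 0.808 mA, giving V_DS = V_DD − I_D R_D = 5.09 − 0.808 × 14.9 = -6.95 V.
But -6.95 V < V_ov = 2.23 V, so the device is actually in triode.
In triode I_D = k_n[V_ov V_DS − ½ V_DS²] and I_D = (V_DD − V_DS)/R_D. Equating: 2.42 V_DS² − 11.8 V_DS + 5.09 = 0, giving V_DS = 0.478 V (the root below V_ov).
I_D = (5.09 − 0.478) / 14.9 = 0.31 mA.

I_D = 0.310 mA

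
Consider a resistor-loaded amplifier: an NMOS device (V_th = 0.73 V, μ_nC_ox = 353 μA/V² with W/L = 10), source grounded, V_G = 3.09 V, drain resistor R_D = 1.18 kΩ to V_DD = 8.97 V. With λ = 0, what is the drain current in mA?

V_GS = V_G = 3.09 V, so V_ov = 3.09 − 0.73 = 2.36 V.
k_n = μ_nC_ox · (W/L) = 3.53 mA/V².
Assume saturation: I_D = ½ k_n V_ov² = 0.5 × 3.53 × 2.36² = 9.83 mA, giving V_DS = V_DD − I_D R_D = 8.97 − 9.83 × 1.18 = -2.63 V.
But -2.63 V < V_ov = 2.36 V, so the device is actually in triode.
In triode I_D = k_n[V_ov V_DS − ½ V_DS²] and I_D = (V_DD − V_DS)/R_D. Equating: 2.08 V_DS² − 10.83 V_DS + 8.97 = 0, giving V_DS = 1.03 V (the root below V_ov).
I_D = (8.97 − 1.03) / 1.18 = 6.73 mA.

I_D = 6.73 mA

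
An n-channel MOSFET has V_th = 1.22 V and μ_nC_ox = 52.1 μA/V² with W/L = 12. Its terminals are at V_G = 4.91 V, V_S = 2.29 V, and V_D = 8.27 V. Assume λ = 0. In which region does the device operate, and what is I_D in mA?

V_GS = V_G − V_S = 4.91 − 2.29 = 2.62 V; V_DS = V_D − V_S = 8.27 − 2.29 = 5.98 V.
k_n = μ_nC_ox · (W/L) = 0.6252 mA/V².
V_ov = V_GS − V_th = 2.62 − 1.22 = 1.4 V.
Since V_DS = 5.98 V ≥ V_ov = 1.4 V, the device is in saturation.
I_D = ½ k_n V_ov² = 0.5 × 0.6252 × 1.4² = 0.613 mA.

Saturation; I_D = 0.613 mA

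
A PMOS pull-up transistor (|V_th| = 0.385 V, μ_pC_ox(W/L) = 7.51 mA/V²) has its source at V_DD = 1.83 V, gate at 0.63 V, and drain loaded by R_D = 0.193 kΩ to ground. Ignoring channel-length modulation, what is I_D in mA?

I_D = 2.49 mA

V_SG = V_DD − V_G = 1.83 − 0.63 = 1.2 V, so V_ov = 1.2 − 0.385 = 0.815 V.
Assume saturation: I_D = ½ k_p V_ov² = 0.5 × 7.51 × 0.815² = 2.49 mA, giving V_SD = V_DD − I_D R_D = 1.83 − 2.49 × 0.193 = 1.35 V.
V_SD = 1.35 V ≥ V_ov = 0.815 V, confirming saturation.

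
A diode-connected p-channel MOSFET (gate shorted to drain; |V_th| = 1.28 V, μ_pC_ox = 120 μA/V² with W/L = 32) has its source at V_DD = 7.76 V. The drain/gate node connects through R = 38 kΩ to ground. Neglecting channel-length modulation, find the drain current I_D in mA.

With gate tied to drain, V_SG = V_SD ≥ V_SG − |V_th|, so the device is in saturation.
k_p = μ_pC_ox · (W/L) = 3.84 mA/V².
KCL at the drain: ½ k_p (V_SG − |V_th|)² = (V_DD − V_SG)/R.
Let x = V_SG − 1.28. Then 73 x² + x − 6.48 = 0, giving x = 0.291 V (positive root), so V_SG = 1.57 V.
I_D = (V_DD − V_SG)/R = (7.76 − 1.57) / 38 = 0.163 mA.

I_D = 0.163 mA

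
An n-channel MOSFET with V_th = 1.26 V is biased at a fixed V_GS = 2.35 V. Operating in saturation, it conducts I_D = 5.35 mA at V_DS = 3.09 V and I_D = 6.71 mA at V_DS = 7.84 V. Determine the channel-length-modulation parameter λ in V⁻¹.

With V_GS fixed, I_D ∝ (1 + λ V_DS) in saturation, so I_D2/I_D1 = (1 + λ V_DS2)/(1 + λ V_DS1).
6.71/5.35 = 1.254 = (1 + 7.84 λ)/(1 + 3.09 λ).
Solving: λ (I_D1 V_DS2 − I_D2 V_DS1) = I_D2 − I_D1, so λ = (6.71 − 5.35) / (5.35 × 7.84 − 6.71 × 3.09) = 1.36 / 21.2 = 0.0641 V⁻¹.

λ = 0.0641 V⁻¹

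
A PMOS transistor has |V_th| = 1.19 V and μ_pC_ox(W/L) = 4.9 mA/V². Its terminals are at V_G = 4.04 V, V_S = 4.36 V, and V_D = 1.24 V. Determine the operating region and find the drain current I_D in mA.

Cutoff; I_D = 0 mA

V_SG = V_S − V_G = 4.36 − 4.04 = 0.32 V; V_SD = V_S − V_D = 4.36 − 1.24 = 3.12 V.
V_SG = 0.32 V < |V_th| = 1.19 V, so the transistor is in cutoff.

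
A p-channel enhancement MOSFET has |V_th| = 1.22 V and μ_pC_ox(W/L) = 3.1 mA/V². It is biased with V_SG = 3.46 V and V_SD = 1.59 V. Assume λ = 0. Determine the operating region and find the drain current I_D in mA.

V_ov = V_SG − |V_th| = 3.46 − 1.22 = 2.24 V.
Since V_SD = 1.59 V < V_ov = 2.24 V, the device is in the triode region.
I_D = k_p [V_ov · V_SD − ½ V_SD²] = 3.1 × [2.24 × 1.59 − 0.5 × 1.59²] = 7.12 mA.

Triode; I_D = 7.12 mA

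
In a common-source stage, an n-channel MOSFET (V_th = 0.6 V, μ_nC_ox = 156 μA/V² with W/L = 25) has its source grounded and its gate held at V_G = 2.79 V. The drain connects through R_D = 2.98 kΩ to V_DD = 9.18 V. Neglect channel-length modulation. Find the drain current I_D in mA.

I_D = 2.95 mA

V_GS = V_G = 2.79 V, so V_ov = 2.79 − 0.6 = 2.19 V.
k_n = μ_nC_ox · (W/L) = 3.9 mA/V².
Assume saturation: I_D = ½ k_n V_ov² = 0.5 × 3.9 × 2.19² = 9.35 mA, giving V_DS = V_DD − I_D R_D = 9.18 − 9.35 × 2.98 = -18.7 V.
But -18.7 V < V_ov = 2.19 V, so the device is actually in triode.
In triode I_D = k_n[V_ov V_DS − ½ V_DS²] and I_D = (V_DD − V_DS)/R_D. Equating: 5.81 V_DS² − 26.45 V_DS + 9.18 = 0, giving V_DS = 0.379 V (the root below V_ov).
I_D = (9.18 − 0.379) / 2.98 = 2.95 mA.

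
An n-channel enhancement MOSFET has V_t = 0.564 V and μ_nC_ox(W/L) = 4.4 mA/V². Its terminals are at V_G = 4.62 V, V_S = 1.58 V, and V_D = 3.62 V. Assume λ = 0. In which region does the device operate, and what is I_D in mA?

Triode; I_D = 13.1 mA

V_GS = V_G − V_S = 4.62 − 1.58 = 3.04 V; V_DS = V_D − V_S = 3.62 − 1.58 = 2.04 V.
V_ov = V_GS − V_t = 3.04 − 0.564 = 2.48 V.
Since V_DS = 2.04 V < V_ov = 2.48 V, the device is in the triode region.
I_D = k_n [V_ov · V_DS − ½ V_DS²] = 4.4 × [2.48 × 2.04 − 0.5 × 2.04²] = 13.1 mA.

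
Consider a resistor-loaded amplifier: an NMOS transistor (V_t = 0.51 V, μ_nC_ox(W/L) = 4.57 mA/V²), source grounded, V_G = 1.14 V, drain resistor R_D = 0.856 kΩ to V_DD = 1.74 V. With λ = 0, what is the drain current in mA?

V_GS = V_G = 1.14 V, so V_ov = 1.14 − 0.51 = 0.63 V.
Assume saturation: I_D = ½ k_n V_ov² = 0.5 × 4.57 × 0.63² = 0.907 mA, giving V_DS = V_DD − I_D R_D = 1.74 − 0.907 × 0.856 = 0.964 V.
V_DS = 0.964 V ≥ V_ov = 0.63 V, confirming saturation.

I_D = 0.907 mA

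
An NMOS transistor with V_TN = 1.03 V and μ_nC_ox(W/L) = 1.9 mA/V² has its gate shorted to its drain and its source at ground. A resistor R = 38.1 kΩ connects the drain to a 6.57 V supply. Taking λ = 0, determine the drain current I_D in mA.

I_D = 0.135 mA

With gate tied to drain, V_GS = V_DS ≥ V_GS − V_TN, so the device is in saturation.
KCL at the drain: ½ k_n (V_GS − V_TN)² = (V_DD − V_GS)/R.
Let x = V_GS − 1.03. Then 36.2 x² + x − 5.54 = 0, giving x = 0.378 V (positive root), so V_GS = 1.41 V.
I_D = (V_DD − V_GS)/R = (6.57 − 1.41) / 38.1 = 0.135 mA.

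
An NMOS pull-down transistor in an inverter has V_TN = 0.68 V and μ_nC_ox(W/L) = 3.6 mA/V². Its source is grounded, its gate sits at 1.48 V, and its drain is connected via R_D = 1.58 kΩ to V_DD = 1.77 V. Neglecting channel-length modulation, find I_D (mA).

V_GS = V_G = 1.48 V, so V_ov = 1.48 − 0.68 = 0.8 V.
Assume saturation: I_D = ½ k_n V_ov² = 0.5 × 3.6 × 0.8² = 1.15 mA, giving V_DS = V_DD − I_D R_D = 1.77 − 1.15 × 1.58 = -0.0502 V.
But -0.0502 V < V_ov = 0.8 V, so the device is actually in triode.
In triode I_D = k_n[V_ov V_DS − ½ V_DS²] and I_D = (V_DD − V_DS)/R_D. Equating: 2.84 V_DS² − 5.55 V_DS + 1.77 = 0, giving V_DS = 0.401 V (the root below V_ov).
I_D = (1.77 − 0.401) / 1.58 = 0.866 mA.

I_D = 0.866 mA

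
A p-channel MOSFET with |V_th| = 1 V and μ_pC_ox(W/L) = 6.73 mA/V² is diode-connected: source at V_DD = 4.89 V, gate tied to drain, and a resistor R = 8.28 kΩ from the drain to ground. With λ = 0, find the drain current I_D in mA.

With gate tied to drain, V_SG = V_SD ≥ V_SG − |V_th|, so the device is in saturation.
KCL at the drain: ½ k_p (V_SG − |V_th|)² = (V_DD − V_SG)/R.
Let x = V_SG − 1. Then 27.9 x² + x − 3.89 = 0, giving x = 0.356 V (positive root), so V_SG = 1.36 V.
I_D = (V_DD − V_SG)/R = (4.89 − 1.36) / 8.28 = 0.427 mA.

I_D = 0.427 mA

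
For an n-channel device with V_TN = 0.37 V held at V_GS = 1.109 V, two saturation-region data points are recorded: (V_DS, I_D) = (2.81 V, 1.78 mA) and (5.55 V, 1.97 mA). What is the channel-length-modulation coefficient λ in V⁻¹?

With V_GS fixed, I_D ∝ (1 + λ V_DS) in saturation, so I_D2/I_D1 = (1 + λ V_DS2)/(1 + λ V_DS1).
1.97/1.78 = 1.107 = (1 + 5.55 λ)/(1 + 2.81 λ).
Solving: λ (I_D1 V_DS2 − I_D2 V_DS1) = I_D2 − I_D1, so λ = (1.97 − 1.78) / (1.78 × 5.55 − 1.97 × 2.81) = 0.19 / 4.34 = 0.0437 V⁻¹.

λ = 0.0437 V⁻¹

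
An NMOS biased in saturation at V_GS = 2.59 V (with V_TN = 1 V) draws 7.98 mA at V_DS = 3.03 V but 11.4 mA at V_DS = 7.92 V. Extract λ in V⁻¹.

With V_GS fixed, I_D ∝ (1 + λ V_DS) in saturation, so I_D2/I_D1 = (1 + λ V_DS2)/(1 + λ V_DS1).
11.4/7.98 = 1.429 = (1 + 7.92 λ)/(1 + 3.03 λ).
Solving: λ (I_D1 V_DS2 − I_D2 V_DS1) = I_D2 − I_D1, so λ = (11.4 − 7.98) / (7.98 × 7.92 − 11.4 × 3.03) = 3.42 / 28.7 = 0.119 V⁻¹.

λ = 0.119 V⁻¹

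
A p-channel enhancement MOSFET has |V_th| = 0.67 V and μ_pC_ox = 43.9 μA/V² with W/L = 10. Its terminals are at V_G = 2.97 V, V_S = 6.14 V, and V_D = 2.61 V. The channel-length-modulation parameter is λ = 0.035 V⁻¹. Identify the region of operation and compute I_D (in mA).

Saturation; I_D = 1.54 mA

V_SG = V_S − V_G = 6.14 − 2.97 = 3.17 V; V_SD = V_S − V_D = 6.14 − 2.61 = 3.53 V.
k_p = μ_pC_ox · (W/L) = 0.439 mA/V².
V_ov = V_SG − |V_th| = 3.17 − 0.67 = 2.5 V.
Since V_SD = 3.53 V ≥ V_ov = 2.5 V, the device is in saturation.
I_D = ½ k_p V_ov² (1 + λ V_SD) = 0.5 × 0.439 × 2.5² × (1 + 0.035 × 3.53) = 1.54 mA.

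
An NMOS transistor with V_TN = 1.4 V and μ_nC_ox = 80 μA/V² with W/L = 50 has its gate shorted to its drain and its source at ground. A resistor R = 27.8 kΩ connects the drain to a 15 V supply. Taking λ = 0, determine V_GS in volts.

V_GS = 1.89 V

With gate tied to drain, V_GS = V_DS ≥ V_GS − V_TN, so the device is in saturation.
k_n = μ_nC_ox · (W/L) = 4 mA/V².
KCL at the drain: ½ k_n (V_GS − V_TN)² = (V_DD − V_GS)/R.
Let x = V_GS − 1.4. Then 55.6 x² + x − 13.6 = 0, giving x = 0.486 V (positive root), so V_GS = 1.89 V.
I_D = (V_DD − V_GS)/R = (15 − 1.89) / 27.8 = 0.472 mA.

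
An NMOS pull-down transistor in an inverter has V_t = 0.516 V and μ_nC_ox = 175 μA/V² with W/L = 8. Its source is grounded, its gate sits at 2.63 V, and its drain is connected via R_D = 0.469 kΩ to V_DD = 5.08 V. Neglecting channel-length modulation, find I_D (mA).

V_GS = V_G = 2.63 V, so V_ov = 2.63 − 0.516 = 2.11 V.
k_n = μ_nC_ox · (W/L) = 1.4 mA/V².
Assume saturation: I_D = ½ k_n V_ov² = 0.5 × 1.4 × 2.11² = 3.13 mA, giving V_DS = V_DD − I_D R_D = 5.08 − 3.13 × 0.469 = 3.61 V.
V_DS = 3.61 V ≥ V_ov = 2.11 V, confirming saturation.

I_D = 3.13 mA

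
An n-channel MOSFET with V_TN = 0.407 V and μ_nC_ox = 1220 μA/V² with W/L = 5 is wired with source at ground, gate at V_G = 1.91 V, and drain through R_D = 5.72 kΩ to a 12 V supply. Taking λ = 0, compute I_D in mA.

V_GS = V_G = 1.91 V, so V_ov = 1.91 − 0.407 = 1.5 V.
k_n = μ_nC_ox · (W/L) = 6.1 mA/V².
Assume saturation: I_D = ½ k_n V_ov² = 0.5 × 6.1 × 1.5² = 6.89 mA, giving V_DS = V_DD − I_D R_D = 12 − 6.89 × 5.72 = -27.4 V.
But -27.4 V < V_ov = 1.5 V, so the device is actually in triode.
In triode I_D = k_n[V_ov V_DS − ½ V_DS²] and I_D = (V_DD − V_DS)/R_D. Equating: 17.4 V_DS² − 53.44 V_DS + 12 = 0, giving V_DS = 0.244 V (the root below V_ov).
I_D = (12 − 0.244) / 5.72 = 2.06 mA.

I_D = 2.06 mA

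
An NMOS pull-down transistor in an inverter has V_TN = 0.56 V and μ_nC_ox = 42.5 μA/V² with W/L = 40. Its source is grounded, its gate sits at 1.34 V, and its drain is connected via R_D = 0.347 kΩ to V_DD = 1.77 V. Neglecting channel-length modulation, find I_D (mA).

V_GS = V_G = 1.34 V, so V_ov = 1.34 − 0.56 = 0.78 V.
k_n = μ_nC_ox · (W/L) = 1.7 mA/V².
Assume saturation: I_D = ½ k_n V_ov² = 0.5 × 1.7 × 0.78² = 0.517 mA, giving V_DS = V_DD − I_D R_D = 1.77 − 0.517 × 0.347 = 1.59 V.
V_DS = 1.59 V ≥ V_ov = 0.78 V, confirming saturation.

I_D = 0.517 mA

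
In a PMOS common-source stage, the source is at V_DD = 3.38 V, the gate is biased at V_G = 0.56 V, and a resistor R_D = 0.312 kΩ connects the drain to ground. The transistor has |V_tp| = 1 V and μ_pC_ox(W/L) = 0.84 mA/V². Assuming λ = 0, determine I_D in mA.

I_D = 1.39 mA

V_SG = V_DD − V_G = 3.38 − 0.56 = 2.82 V, so V_ov = 2.82 − 1 = 1.82 V.
Assume saturation: I_D = ½ k_p V_ov² = 0.5 × 0.84 × 1.82² = 1.39 mA, giving V_SD = V_DD − I_D R_D = 3.38 − 1.39 × 0.312 = 2.95 V.
V_SD = 2.95 V ≥ V_ov = 1.82 V, confirming saturation.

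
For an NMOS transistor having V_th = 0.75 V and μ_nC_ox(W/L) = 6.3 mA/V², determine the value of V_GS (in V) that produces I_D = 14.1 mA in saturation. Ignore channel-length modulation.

In saturation I_D = ½ k_n (V_GS − V_th)², so V_GS − V_th = √(2 I_D / k_n) = √(2 × 14.1 / 6.3) = 2.12 V.
V_GS = 0.75 + 2.12 = 2.87 V.

V_GS = 2.87 V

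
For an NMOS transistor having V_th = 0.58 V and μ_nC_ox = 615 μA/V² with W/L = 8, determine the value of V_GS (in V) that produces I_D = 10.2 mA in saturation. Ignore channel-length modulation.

k_n = μ_nC_ox · (W/L) = 4.92 mA/V².
In saturation I_D = ½ k_n (V_GS − V_th)², so V_GS − V_th = √(2 I_D / k_n) = √(2 × 10.2 / 4.92) = 2.04 V.
V_GS = 0.58 + 2.04 = 2.62 V.

V_GS = 2.62 V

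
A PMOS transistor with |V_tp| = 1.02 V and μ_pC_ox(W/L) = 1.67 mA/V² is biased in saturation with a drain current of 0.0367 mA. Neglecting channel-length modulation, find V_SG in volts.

In saturation I_D = ½ k_p (V_SG − |V_tp|)², so V_SG − |V_tp| = √(2 I_D / k_p) = √(2 × 0.0367 / 1.67) = 0.21 V.
V_SG = 1.02 + 0.21 = 1.23 V.

V_SG = 1.23 V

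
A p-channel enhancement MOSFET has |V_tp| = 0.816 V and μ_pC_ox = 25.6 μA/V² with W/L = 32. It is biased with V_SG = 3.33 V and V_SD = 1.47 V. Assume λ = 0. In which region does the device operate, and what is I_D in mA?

Triode; I_D = 2.14 mA

k_p = μ_pC_ox · (W/L) = 0.8192 mA/V².
V_ov = V_SG − |V_tp| = 3.33 − 0.816 = 2.51 V.
Since V_SD = 1.47 V < V_ov = 2.51 V, the device is in the triode region.
I_D = k_p [V_ov · V_SD − ½ V_SD²] = 0.8192 × [2.51 × 1.47 − 0.5 × 1.47²] = 2.14 mA.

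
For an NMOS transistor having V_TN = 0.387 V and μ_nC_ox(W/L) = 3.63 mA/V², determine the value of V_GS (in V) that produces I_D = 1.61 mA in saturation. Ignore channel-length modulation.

In saturation I_D = ½ k_n (V_GS − V_TN)², so V_GS − V_TN = √(2 I_D / k_n) = √(2 × 1.61 / 3.63) = 0.942 V.
V_GS = 0.387 + 0.942 = 1.33 V.

V_GS = 1.33 V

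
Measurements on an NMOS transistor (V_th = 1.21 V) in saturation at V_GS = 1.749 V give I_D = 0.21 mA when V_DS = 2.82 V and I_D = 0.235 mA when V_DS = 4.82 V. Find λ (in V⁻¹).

With V_GS fixed, I_D ∝ (1 + λ V_DS) in saturation, so I_D2/I_D1 = (1 + λ V_DS2)/(1 + λ V_DS1).
0.235/0.21 = 1.119 = (1 + 4.82 λ)/(1 + 2.82 λ).
Solving: λ (I_D1 V_DS2 − I_D2 V_DS1) = I_D2 − I_D1, so λ = (0.235 − 0.21) / (0.21 × 4.82 − 0.235 × 2.82) = 0.025 / 0.35 = 0.0715 V⁻¹.

λ = 0.0715 V⁻¹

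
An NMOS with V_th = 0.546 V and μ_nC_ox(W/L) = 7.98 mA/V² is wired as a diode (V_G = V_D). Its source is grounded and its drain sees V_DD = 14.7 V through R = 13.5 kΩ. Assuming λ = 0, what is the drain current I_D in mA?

I_D = 1.01 mA

With gate tied to drain, V_GS = V_DS ≥ V_GS − V_th, so the device is in saturation.
KCL at the drain: ½ k_n (V_GS − V_th)² = (V_DD − V_GS)/R.
Let x = V_GS − 0.546. Then 53.9 x² + x − 14.15 = 0, giving x = 0.503 V (positive root), so V_GS = 1.05 V.
I_D = (V_DD − V_GS)/R = (14.7 − 1.05) / 13.5 = 1.01 mA.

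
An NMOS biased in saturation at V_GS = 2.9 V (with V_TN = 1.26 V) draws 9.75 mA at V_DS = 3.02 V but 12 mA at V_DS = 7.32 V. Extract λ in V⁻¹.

λ = 0.0640 V⁻¹

With V_GS fixed, I_D ∝ (1 + λ V_DS) in saturation, so I_D2/I_D1 = (1 + λ V_DS2)/(1 + λ V_DS1).
12/9.75 = 1.231 = (1 + 7.32 λ)/(1 + 3.02 λ).
Solving: λ (I_D1 V_DS2 − I_D2 V_DS1) = I_D2 − I_D1, so λ = (12 − 9.75) / (9.75 × 7.32 − 12 × 3.02) = 2.25 / 35.1 = 0.064 V⁻¹.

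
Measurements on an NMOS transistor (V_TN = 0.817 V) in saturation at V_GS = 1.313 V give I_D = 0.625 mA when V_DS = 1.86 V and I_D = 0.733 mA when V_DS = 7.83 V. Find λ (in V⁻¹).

With V_GS fixed, I_D ∝ (1 + λ V_DS) in saturation, so I_D2/I_D1 = (1 + λ V_DS2)/(1 + λ V_DS1).
0.733/0.625 = 1.173 = (1 + 7.83 λ)/(1 + 1.86 λ).
Solving: λ (I_D1 V_DS2 − I_D2 V_DS1) = I_D2 − I_D1, so λ = (0.733 − 0.625) / (0.625 × 7.83 − 0.733 × 1.86) = 0.108 / 3.53 = 0.0306 V⁻¹.

λ = 0.0306 V⁻¹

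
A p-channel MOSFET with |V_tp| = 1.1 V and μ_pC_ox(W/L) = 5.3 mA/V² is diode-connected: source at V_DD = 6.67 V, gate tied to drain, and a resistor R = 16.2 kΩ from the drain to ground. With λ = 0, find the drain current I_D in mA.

With gate tied to drain, V_SG = V_SD ≥ V_SG − |V_tp|, so the device is in saturation.
KCL at the drain: ½ k_p (V_SG − |V_tp|)² = (V_DD − V_SG)/R.
Let x = V_SG − 1.1. Then 42.9 x² + x − 5.57 = 0, giving x = 0.349 V (positive root), so V_SG = 1.45 V.
I_D = (V_DD − V_SG)/R = (6.67 − 1.45) / 16.2 = 0.322 mA.

I_D = 0.322 mA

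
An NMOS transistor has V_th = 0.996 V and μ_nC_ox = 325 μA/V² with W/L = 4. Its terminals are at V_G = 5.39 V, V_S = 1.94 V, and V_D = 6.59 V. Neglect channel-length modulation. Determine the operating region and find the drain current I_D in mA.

V_GS = V_G − V_S = 5.39 − 1.94 = 3.45 V; V_DS = V_D − V_S = 6.59 − 1.94 = 4.65 V.
k_n = μ_nC_ox · (W/L) = 1.3 mA/V².
V_ov = V_GS − V_th = 3.45 − 0.996 = 2.45 V.
Since V_DS = 4.65 V ≥ V_ov = 2.45 V, the device is in saturation.
I_D = ½ k_n V_ov² = 0.5 × 1.3 × 2.45² = 3.91 mA.

Saturation; I_D = 3.91 mA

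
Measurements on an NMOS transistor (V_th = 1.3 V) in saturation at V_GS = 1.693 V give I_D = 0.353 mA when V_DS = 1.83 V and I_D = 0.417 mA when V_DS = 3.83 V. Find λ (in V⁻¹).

With V_GS fixed, I_D ∝ (1 + λ V_DS) in saturation, so I_D2/I_D1 = (1 + λ V_DS2)/(1 + λ V_DS1).
0.417/0.353 = 1.181 = (1 + 3.83 λ)/(1 + 1.83 λ).
Solving: λ (I_D1 V_DS2 − I_D2 V_DS1) = I_D2 − I_D1, so λ = (0.417 − 0.353) / (0.353 × 3.83 − 0.417 × 1.83) = 0.064 / 0.589 = 0.109 V⁻¹.

λ = 0.109 V⁻¹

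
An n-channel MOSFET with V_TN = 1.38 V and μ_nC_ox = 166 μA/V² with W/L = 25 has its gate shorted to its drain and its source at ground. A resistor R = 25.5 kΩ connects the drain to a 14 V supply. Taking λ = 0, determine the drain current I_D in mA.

I_D = 0.476 mA

With gate tied to drain, V_GS = V_DS ≥ V_GS − V_TN, so the device is in saturation.
k_n = μ_nC_ox · (W/L) = 4.15 mA/V².
KCL at the drain: ½ k_n (V_GS − V_TN)² = (V_DD − V_GS)/R.
Let x = V_GS − 1.38. Then 52.9 x² + x − 12.62 = 0, giving x = 0.479 V (positive root), so V_GS = 1.86 V.
I_D = (V_DD − V_GS)/R = (14 − 1.86) / 25.5 = 0.476 mA.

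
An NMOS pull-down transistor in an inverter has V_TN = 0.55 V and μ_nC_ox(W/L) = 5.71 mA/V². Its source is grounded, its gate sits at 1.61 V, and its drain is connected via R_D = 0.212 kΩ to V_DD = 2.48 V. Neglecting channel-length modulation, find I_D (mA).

I_D = 3.21 mA

V_GS = V_G = 1.61 V, so V_ov = 1.61 − 0.55 = 1.06 V.
Assume saturation: I_D = ½ k_n V_ov² = 0.5 × 5.71 × 1.06² = 3.21 mA, giving V_DS = V_DD − I_D R_D = 2.48 − 3.21 × 0.212 = 1.8 V.
V_DS = 1.8 V ≥ V_ov = 1.06 V, confirming saturation.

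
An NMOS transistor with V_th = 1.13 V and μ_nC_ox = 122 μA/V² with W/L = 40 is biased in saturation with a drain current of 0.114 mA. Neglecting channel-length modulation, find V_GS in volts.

k_n = μ_nC_ox · (W/L) = 4.88 mA/V².
In saturation I_D = ½ k_n (V_GS − V_th)², so V_GS − V_th = √(2 I_D / k_n) = √(2 × 0.114 / 4.88) = 0.216 V.
V_GS = 1.13 + 0.216 = 1.35 V.

V_GS = 1.35 V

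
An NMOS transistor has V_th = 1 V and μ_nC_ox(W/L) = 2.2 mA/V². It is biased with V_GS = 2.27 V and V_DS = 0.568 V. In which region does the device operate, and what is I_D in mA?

Triode; I_D = 1.23 mA

V_ov = V_GS − V_th = 2.27 − 1 = 1.27 V.
Since V_DS = 0.568 V < V_ov = 1.27 V, the device is in the triode region.
I_D = k_n [V_ov · V_DS − ½ V_DS²] = 2.2 × [1.27 × 0.568 − 0.5 × 0.568²] = 1.23 mA.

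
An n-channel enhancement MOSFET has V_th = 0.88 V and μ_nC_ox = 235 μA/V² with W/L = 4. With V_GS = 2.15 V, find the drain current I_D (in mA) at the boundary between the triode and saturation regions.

At the boundary V_DS = V_ov = V_GS − V_th = 2.15 − 0.88 = 1.27 V.
k_n = μ_nC_ox · (W/L) = 0.94 mA/V².
I_D = ½ k_n V_ov² = 0.5 × 0.94 × 1.27² = 0.758 mA.

I_D = 0.758 mA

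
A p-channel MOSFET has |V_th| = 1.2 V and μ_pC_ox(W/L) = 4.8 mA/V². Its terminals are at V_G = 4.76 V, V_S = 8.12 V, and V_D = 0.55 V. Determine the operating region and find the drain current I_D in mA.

Saturation; I_D = 11.2 mA

V_SG = V_S − V_G = 8.12 − 4.76 = 3.36 V; V_SD = V_S − V_D = 8.12 − 0.55 = 7.57 V.
V_ov = V_SG − |V_th| = 3.36 − 1.2 = 2.16 V.
Since V_SD = 7.57 V ≥ V_ov = 2.16 V, the device is in saturation.
I_D = ½ k_p V_ov² = 0.5 × 4.8 × 2.16² = 11.2 mA.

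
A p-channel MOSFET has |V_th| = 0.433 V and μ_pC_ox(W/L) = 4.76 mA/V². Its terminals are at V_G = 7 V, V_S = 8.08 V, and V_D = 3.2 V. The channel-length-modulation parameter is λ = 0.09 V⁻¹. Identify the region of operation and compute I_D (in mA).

Saturation; I_D = 1.43 mA

V_SG = V_S − V_G = 8.08 − 7 = 1.08 V; V_SD = V_S − V_D = 8.08 − 3.2 = 4.88 V.
V_ov = V_SG − |V_th| = 1.08 − 0.433 = 0.647 V.
Since V_SD = 4.88 V ≥ V_ov = 0.647 V, the device is in saturation.
I_D = ½ k_p V_ov² (1 + λ V_SD) = 0.5 × 4.76 × 0.647² × (1 + 0.09 × 4.88) = 1.43 mA.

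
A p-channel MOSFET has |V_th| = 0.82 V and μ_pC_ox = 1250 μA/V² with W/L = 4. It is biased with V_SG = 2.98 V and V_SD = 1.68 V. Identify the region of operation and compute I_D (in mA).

Triode; I_D = 11.1 mA

k_p = μ_pC_ox · (W/L) = 5 mA/V².
V_ov = V_SG − |V_th| = 2.98 − 0.82 = 2.16 V.
Since V_SD = 1.68 V < V_ov = 2.16 V, the device is in the triode region.
I_D = k_p [V_ov · V_SD − ½ V_SD²] = 5 × [2.16 × 1.68 − 0.5 × 1.68²] = 11.1 mA.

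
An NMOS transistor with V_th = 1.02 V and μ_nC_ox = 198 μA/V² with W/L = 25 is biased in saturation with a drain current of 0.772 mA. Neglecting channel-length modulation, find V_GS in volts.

V_GS = 1.58 V

k_n = μ_nC_ox · (W/L) = 4.95 mA/V².
In saturation I_D = ½ k_n (V_GS − V_th)², so V_GS − V_th = √(2 I_D / k_n) = √(2 × 0.772 / 4.95) = 0.558 V.
V_GS = 1.02 + 0.558 = 1.58 V.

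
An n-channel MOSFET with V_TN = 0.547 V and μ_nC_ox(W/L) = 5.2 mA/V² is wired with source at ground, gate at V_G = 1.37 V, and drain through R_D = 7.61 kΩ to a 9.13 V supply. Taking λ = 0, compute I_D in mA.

V_GS = V_G = 1.37 V, so V_ov = 1.37 − 0.547 = 0.823 V.
Assume saturation: I_D = ½ k_n V_ov² = 0.5 × 5.2 × 0.823² = 1.76 mA, giving V_DS = V_DD − I_D R_D = 9.13 − 1.76 × 7.61 = -4.27 V.
But -4.27 V < V_ov = 0.823 V, so the device is actually in triode.
In triode I_D = k_n[V_ov V_DS − ½ V_DS²] and I_D = (V_DD − V_DS)/R_D. Equating: 19.8 V_DS² − 33.57 V_DS + 9.13 = 0, giving V_DS = 0.34 V (the root below V_ov).
I_D = (9.13 − 0.34) / 7.61 = 1.16 mA.

I_D = 1.16 mA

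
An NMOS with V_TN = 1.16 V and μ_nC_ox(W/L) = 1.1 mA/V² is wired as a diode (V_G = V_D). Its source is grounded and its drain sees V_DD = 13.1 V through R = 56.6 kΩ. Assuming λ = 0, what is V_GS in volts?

V_GS = 1.76 V

With gate tied to drain, V_GS = V_DS ≥ V_GS − V_TN, so the device is in saturation.
KCL at the drain: ½ k_n (V_GS − V_TN)² = (V_DD − V_GS)/R.
Let x = V_GS − 1.16. Then 31.1 x² + x − 11.94 = 0, giving x = 0.603 V (positive root), so V_GS = 1.76 V.
I_D = (V_DD − V_GS)/R = (13.1 − 1.76) / 56.6 = 0.2 mA.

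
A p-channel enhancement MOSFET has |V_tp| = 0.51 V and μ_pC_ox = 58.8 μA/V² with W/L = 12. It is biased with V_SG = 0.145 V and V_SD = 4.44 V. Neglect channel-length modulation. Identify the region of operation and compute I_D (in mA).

V_SG = 0.145 V < |V_tp| = 0.51 V, so the transistor is in cutoff.

Cutoff; I_D = 0 mA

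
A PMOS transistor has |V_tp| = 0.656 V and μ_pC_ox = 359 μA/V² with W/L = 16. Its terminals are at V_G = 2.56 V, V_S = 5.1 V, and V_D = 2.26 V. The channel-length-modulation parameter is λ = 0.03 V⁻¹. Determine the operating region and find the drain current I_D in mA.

V_SG = V_S − V_G = 5.1 − 2.56 = 2.54 V; V_SD = V_S − V_D = 5.1 − 2.26 = 2.84 V.
k_p = μ_pC_ox · (W/L) = 5.744 mA/V².
V_ov = V_SG − |V_tp| = 2.54 − 0.656 = 1.88 V.
Since V_SD = 2.84 V ≥ V_ov = 1.88 V, the device is in saturation.
I_D = ½ k_p V_ov² (1 + λ V_SD) = 0.5 × 5.744 × 1.88² × (1 + 0.03 × 2.84) = 11.1 mA.

Saturation; I_D = 11.1 mA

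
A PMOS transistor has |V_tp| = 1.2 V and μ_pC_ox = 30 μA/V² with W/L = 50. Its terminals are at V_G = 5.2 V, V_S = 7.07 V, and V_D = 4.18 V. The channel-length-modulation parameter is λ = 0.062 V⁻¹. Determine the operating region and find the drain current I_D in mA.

Saturation; I_D = 0.397 mA

V_SG = V_S − V_G = 7.07 − 5.2 = 1.87 V; V_SD = V_S − V_D = 7.07 − 4.18 = 2.89 V.
k_p = μ_pC_ox · (W/L) = 1.5 mA/V².
V_ov = V_SG − |V_tp| = 1.87 − 1.2 = 0.67 V.
Since V_SD = 2.89 V ≥ V_ov = 0.67 V, the device is in saturation.
I_D = ½ k_p V_ov² (1 + λ V_SD) = 0.5 × 1.5 × 0.67² × (1 + 0.062 × 2.89) = 0.397 mA.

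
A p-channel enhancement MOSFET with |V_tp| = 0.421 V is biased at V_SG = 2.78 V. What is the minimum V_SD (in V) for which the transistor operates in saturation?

V_SD,sat = 2.36 V

The boundary between triode and saturation is V_SD = V_SG − |V_tp| = V_ov.
V_ov = 2.78 − 0.421 = 2.36 V.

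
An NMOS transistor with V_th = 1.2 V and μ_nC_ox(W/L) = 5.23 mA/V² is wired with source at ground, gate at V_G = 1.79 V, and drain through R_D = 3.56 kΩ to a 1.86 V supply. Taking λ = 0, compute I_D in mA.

I_D = 0.472 mA

V_GS = V_G = 1.79 V, so V_ov = 1.79 − 1.2 = 0.59 V.
Assume saturation: I_D = ½ k_n V_ov² = 0.5 × 5.23 × 0.59² = 0.91 mA, giving V_DS = V_DD − I_D R_D = 1.86 − 0.91 × 3.56 = -1.38 V.
But -1.38 V < V_ov = 0.59 V, so the device is actually in triode.
In triode I_D = k_n[V_ov V_DS − ½ V_DS²] and I_D = (V_DD − V_DS)/R_D. Equating: 9.31 V_DS² − 11.99 V_DS + 1.86 = 0, giving V_DS = 0.18 V (the root below V_ov).
I_D = (1.86 − 0.18) / 3.56 = 0.472 mA.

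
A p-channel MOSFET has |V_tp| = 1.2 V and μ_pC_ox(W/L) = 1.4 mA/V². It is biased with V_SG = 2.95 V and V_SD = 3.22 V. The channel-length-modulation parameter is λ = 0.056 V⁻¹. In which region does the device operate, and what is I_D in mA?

Saturation; I_D = 2.53 mA

V_ov = V_SG − |V_tp| = 2.95 − 1.2 = 1.75 V.
Since V_SD = 3.22 V ≥ V_ov = 1.75 V, the device is in saturation.
I_D = ½ k_p V_ov² (1 + λ V_SD) = 0.5 × 1.4 × 1.75² × (1 + 0.056 × 3.22) = 2.53 mA.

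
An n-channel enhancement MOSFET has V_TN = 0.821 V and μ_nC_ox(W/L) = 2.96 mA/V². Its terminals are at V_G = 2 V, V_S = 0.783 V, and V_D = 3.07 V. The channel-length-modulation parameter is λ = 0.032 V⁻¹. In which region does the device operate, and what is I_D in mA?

Saturation; I_D = 0.249 mA

V_GS = V_G − V_S = 2 − 0.783 = 1.22 V; V_DS = V_D − V_S = 3.07 − 0.783 = 2.29 V.
V_ov = V_GS − V_TN = 1.22 − 0.821 = 0.396 V.
Since V_DS = 2.29 V ≥ V_ov = 0.396 V, the device is in saturation.
I_D = ½ k_n V_ov² (1 + λ V_DS) = 0.5 × 2.96 × 0.396² × (1 + 0.032 × 2.29) = 0.249 mA.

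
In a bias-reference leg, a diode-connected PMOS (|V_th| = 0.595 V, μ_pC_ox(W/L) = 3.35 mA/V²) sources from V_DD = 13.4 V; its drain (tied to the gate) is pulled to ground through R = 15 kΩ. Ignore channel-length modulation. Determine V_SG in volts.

V_SG = 1.29 V

With gate tied to drain, V_SG = V_SD ≥ V_SG − |V_th|, so the device is in saturation.
KCL at the drain: ½ k_p (V_SG − |V_th|)² = (V_DD − V_SG)/R.
Let x = V_SG − 0.595. Then 25.1 x² + x − 12.8 = 0, giving x = 0.694 V (positive root), so V_SG = 1.29 V.
I_D = (V_DD − V_SG)/R = (13.4 − 1.29) / 15 = 0.807 mA.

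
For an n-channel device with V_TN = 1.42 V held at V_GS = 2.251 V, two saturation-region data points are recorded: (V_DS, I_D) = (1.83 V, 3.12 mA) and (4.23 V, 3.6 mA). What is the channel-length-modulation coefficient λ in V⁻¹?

λ = 0.0726 V⁻¹

With V_GS fixed, I_D ∝ (1 + λ V_DS) in saturation, so I_D2/I_D1 = (1 + λ V_DS2)/(1 + λ V_DS1).
3.6/3.12 = 1.154 = (1 + 4.23 λ)/(1 + 1.83 λ).
Solving: λ (I_D1 V_DS2 − I_D2 V_DS1) = I_D2 − I_D1, so λ = (3.6 − 3.12) / (3.12 × 4.23 − 3.6 × 1.83) = 0.48 / 6.61 = 0.0726 V⁻¹.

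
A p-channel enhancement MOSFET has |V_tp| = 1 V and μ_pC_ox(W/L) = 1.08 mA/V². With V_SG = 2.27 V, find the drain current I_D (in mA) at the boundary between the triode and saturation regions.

At the boundary V_SD = V_ov = V_SG − |V_tp| = 2.27 − 1 = 1.27 V.
I_D = ½ k_p V_ov² = 0.5 × 1.08 × 1.27² = 0.871 mA.

I_D = 0.871 mA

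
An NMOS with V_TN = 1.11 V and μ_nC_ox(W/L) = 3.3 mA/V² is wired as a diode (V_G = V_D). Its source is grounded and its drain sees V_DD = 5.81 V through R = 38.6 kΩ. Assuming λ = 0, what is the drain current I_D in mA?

With gate tied to drain, V_GS = V_DS ≥ V_GS − V_TN, so the device is in saturation.
KCL at the drain: ½ k_n (V_GS − V_TN)² = (V_DD − V_GS)/R.
Let x = V_GS − 1.11. Then 63.7 x² + x − 4.7 = 0, giving x = 0.264 V (positive root), so V_GS = 1.37 V.
I_D = (V_DD − V_GS)/R = (5.81 − 1.37) / 38.6 = 0.115 mA.

I_D = 0.115 mA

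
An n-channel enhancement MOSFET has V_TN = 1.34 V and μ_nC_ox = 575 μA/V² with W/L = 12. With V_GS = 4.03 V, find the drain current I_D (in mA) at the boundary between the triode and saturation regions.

I_D = 25.0 mA

At the boundary V_DS = V_ov = V_GS − V_TN = 4.03 − 1.34 = 2.69 V.
k_n = μ_nC_ox · (W/L) = 6.9 mA/V².
I_D = ½ k_n V_ov² = 0.5 × 6.9 × 2.69² = 25 mA.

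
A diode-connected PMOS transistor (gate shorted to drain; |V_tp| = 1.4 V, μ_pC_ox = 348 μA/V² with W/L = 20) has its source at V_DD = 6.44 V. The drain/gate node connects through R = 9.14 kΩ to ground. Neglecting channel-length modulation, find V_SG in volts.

With gate tied to drain, V_SG = V_SD ≥ V_SG − |V_tp|, so the device is in saturation.
k_p = μ_pC_ox · (W/L) = 6.96 mA/V².
KCL at the drain: ½ k_p (V_SG − |V_tp|)² = (V_DD − V_SG)/R.
Let x = V_SG − 1.4. Then 31.8 x² + x − 5.04 = 0, giving x = 0.383 V (positive root), so V_SG = 1.78 V.
I_D = (V_DD − V_SG)/R = (6.44 − 1.78) / 9.14 = 0.51 mA.

V_SG = 1.78 V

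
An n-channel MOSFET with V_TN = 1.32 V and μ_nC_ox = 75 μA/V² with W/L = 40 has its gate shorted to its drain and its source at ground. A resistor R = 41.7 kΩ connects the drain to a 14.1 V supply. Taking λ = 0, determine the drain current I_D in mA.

With gate tied to drain, V_GS = V_DS ≥ V_GS − V_TN, so the device is in saturation.
k_n = μ_nC_ox · (W/L) = 3 mA/V².
KCL at the drain: ½ k_n (V_GS − V_TN)² = (V_DD − V_GS)/R.
Let x = V_GS − 1.32. Then 62.6 x² + x − 12.78 = 0, giving x = 0.444 V (positive root), so V_GS = 1.76 V.
I_D = (V_DD − V_GS)/R = (14.1 − 1.76) / 41.7 = 0.296 mA.

I_D = 0.296 mA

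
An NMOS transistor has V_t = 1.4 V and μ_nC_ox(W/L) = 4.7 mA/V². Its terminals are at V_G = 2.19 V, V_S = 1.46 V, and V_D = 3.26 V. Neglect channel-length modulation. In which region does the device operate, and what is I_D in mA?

V_GS = V_G − V_S = 2.19 − 1.46 = 0.73 V; V_DS = V_D − V_S = 3.26 − 1.46 = 1.8 V.
V_GS = 0.73 V < V_t = 1.4 V, so the transistor is in cutoff.

Cutoff; I_D = 0 mA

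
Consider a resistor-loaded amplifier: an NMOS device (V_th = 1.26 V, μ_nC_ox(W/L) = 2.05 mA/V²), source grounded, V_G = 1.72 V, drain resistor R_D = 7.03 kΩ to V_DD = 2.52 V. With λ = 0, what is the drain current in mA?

V_GS = V_G = 1.72 V, so V_ov = 1.72 − 1.26 = 0.46 V.
Assume saturation: I_D = ½ k_n V_ov² = 0.5 × 2.05 × 0.46² = 0.217 mA, giving V_DS = V_DD − I_D R_D = 2.52 − 0.217 × 7.03 = 0.995 V.
V_DS = 0.995 V ≥ V_ov = 0.46 V, confirming saturation.

I_D = 0.217 mA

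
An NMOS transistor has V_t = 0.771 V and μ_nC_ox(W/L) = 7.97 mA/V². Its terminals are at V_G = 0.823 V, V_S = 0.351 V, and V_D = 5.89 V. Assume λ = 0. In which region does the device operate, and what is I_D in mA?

Cutoff; I_D = 0 mA

V_GS = V_G − V_S = 0.823 − 0.351 = 0.472 V; V_DS = V_D − V_S = 5.89 − 0.351 = 5.54 V.
V_GS = 0.472 V < V_t = 0.771 V, so the transistor is in cutoff.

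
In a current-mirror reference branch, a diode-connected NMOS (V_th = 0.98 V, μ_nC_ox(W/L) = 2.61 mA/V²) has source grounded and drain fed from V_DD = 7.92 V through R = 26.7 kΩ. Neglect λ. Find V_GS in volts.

V_GS = 1.41 V

With gate tied to drain, V_GS = V_DS ≥ V_GS − V_th, so the device is in saturation.
KCL at the drain: ½ k_n (V_GS − V_th)² = (V_DD − V_GS)/R.
Let x = V_GS − 0.98. Then 34.8 x² + x − 6.94 = 0, giving x = 0.432 V (positive root), so V_GS = 1.41 V.
I_D = (V_DD − V_GS)/R = (7.92 − 1.41) / 26.7 = 0.244 mA.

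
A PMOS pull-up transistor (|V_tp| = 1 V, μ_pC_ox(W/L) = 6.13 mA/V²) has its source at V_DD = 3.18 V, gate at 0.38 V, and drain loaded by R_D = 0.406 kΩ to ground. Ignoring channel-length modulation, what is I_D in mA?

I_D = 6.14 mA

V_SG = V_DD − V_G = 3.18 − 0.38 = 2.8 V, so V_ov = 2.8 − 1 = 1.8 V.
Assume saturation: I_D = ½ k_p V_ov² = 0.5 × 6.13 × 1.8² = 9.93 mA, giving V_SD = V_DD − I_D R_D = 3.18 − 9.93 × 0.406 = -0.852 V.
But -0.852 V < V_ov = 1.8 V, so the device is actually in triode.
In triode I_D = k_p[V_ov V_SD − ½ V_SD²] and I_D = (V_DD − V_SD)/R_D. Equating: 1.24 V_SD² − 5.48 V_SD + 3.18 = 0, giving V_SD = 0.688 V (the root below V_ov).
I_D = (3.18 − 0.688) / 0.406 = 6.14 mA.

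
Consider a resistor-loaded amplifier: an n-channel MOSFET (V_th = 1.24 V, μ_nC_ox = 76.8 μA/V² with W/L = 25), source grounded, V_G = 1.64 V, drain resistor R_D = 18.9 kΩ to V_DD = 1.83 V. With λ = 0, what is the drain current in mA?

I_D = 0.0893 mA

V_GS = V_G = 1.64 V, so V_ov = 1.64 − 1.24 = 0.4 V.
k_n = μ_nC_ox · (W/L) = 1.92 mA/V².
Assume saturation: I_D = ½ k_n V_ov² = 0.5 × 1.92 × 0.4² = 0.154 mA, giving V_DS = V_DD − I_D R_D = 1.83 − 0.154 × 18.9 = -1.07 V.
But -1.07 V < V_ov = 0.4 V, so the device is actually in triode.
In triode I_D = k_n[V_ov V_DS − ½ V_DS²] and I_D = (V_DD − V_DS)/R_D. Equating: 18.1 V_DS² − 15.52 V_DS + 1.83 = 0, giving V_DS = 0.141 V (the root below V_ov).
I_D = (1.83 − 0.141) / 18.9 = 0.0893 mA.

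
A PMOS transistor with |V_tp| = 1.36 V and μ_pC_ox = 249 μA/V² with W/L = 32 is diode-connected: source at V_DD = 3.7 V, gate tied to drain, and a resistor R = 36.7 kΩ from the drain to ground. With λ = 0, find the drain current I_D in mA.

I_D = 0.0604 mA

With gate tied to drain, V_SG = V_SD ≥ V_SG − |V_tp|, so the device is in saturation.
k_p = μ_pC_ox · (W/L) = 7.968 mA/V².
KCL at the drain: ½ k_p (V_SG − |V_tp|)² = (V_DD − V_SG)/R.
Let x = V_SG − 1.36. Then 146 x² + x − 2.34 = 0, giving x = 0.123 V (positive root), so V_SG = 1.48 V.
I_D = (V_DD − V_SG)/R = (3.7 − 1.48) / 36.7 = 0.0604 mA.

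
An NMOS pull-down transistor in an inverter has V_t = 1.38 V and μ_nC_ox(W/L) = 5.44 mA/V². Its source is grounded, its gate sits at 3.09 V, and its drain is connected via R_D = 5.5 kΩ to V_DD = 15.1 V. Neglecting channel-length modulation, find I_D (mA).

V_GS = V_G = 3.09 V, so V_ov = 3.09 − 1.38 = 1.71 V.
Assume saturation: I_D = ½ k_n V_ov² = 0.5 × 5.44 × 1.71² = 7.95 mA, giving V_DS = V_DD − I_D R_D = 15.1 − 7.95 × 5.5 = -28.6 V.
But -28.6 V < V_ov = 1.71 V, so the device is actually in triode.
In triode I_D = k_n[V_ov V_DS − ½ V_DS²] and I_D = (V_DD − V_DS)/R_D. Equating: 15 V_DS² − 52.16 V_DS + 15.1 = 0, giving V_DS = 0.319 V (the root below V_ov).
I_D = (15.1 − 0.319) / 5.5 = 2.69 mA.

I_D = 2.69 mA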